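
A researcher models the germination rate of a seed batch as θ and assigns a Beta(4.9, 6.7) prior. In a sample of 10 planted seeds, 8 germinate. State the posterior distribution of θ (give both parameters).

Posterior: Beta(12.9, 8.7)

Observing 8 successes and 2 failures updates Beta(4.9, 6.7) by adding the success and failure counts to the two shape parameters: α = 4.9+8 = 12.9, β = 6.7+2 = 8.7.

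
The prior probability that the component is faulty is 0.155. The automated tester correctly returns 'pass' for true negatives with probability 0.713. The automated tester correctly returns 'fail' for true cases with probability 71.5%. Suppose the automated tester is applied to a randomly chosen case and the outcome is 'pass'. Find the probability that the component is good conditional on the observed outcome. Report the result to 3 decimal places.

Write H for 'the component is faulty'. Prior odds H:¬H = 0.155/0.845 = 0.18343. For the 'pass' outcome, the likelihood ratio is 0.285/0.713 = 0.39972.
Posterior odds = 0.18343 × 0.39972 = 0.073321, so P(H|E) = 0.073321/(1+0.073321) = 0.068. Then P(¬H|E) = 1 − 0.068 = 0.932.

P(¬H | E) ≈ 0.932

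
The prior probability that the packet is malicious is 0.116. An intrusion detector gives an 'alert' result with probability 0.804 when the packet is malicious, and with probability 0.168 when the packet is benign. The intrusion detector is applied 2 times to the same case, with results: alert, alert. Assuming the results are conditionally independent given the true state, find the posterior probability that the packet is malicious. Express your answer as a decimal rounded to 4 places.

With H the event that the packet is malicious, the joint likelihood of the observed sequence is P(data|H) = 0.804·0.804 = 0.64642 and P(data|¬H) = 0.168·0.168 = 0.028224.
Bayes: P(H|data) = 0.116·0.64642 / (0.116·0.64642 + 0.884·0.028224) = 0.074984/0.099934 = 0.7503.

Posterior P(H) ≈ 0.7503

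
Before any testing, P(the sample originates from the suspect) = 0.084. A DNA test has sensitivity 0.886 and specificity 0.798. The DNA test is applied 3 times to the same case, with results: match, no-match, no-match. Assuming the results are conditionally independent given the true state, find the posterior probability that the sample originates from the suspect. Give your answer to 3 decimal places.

With H the event that the sample originates from the suspect, the joint likelihood of the observed sequence is P(data|H) = 0.886·0.114·0.114 = 0.011514 and P(data|¬H) = 0.202·0.798·0.798 = 0.12863.
Bayes: P(H|data) = 0.084·0.011514 / (0.084·0.011514 + 0.916·0.12863) = 0.00096721/0.11880 = 0.0081.

Posterior P(H) ≈ 0.008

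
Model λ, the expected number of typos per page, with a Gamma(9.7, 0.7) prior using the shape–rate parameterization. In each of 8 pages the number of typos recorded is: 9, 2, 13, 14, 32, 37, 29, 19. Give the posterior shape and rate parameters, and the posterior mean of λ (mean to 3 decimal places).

Posterior: Gamma(shape=164.7, rate=8.7); mean ≈ 18.931

The Poisson likelihood adds the total count to the shape and the number of exposure periods to the rate. Here ∑xᵢ = 155 and n = 8, so shape 9.7→164.7 and rate 0.7→8.7.
Posterior mean = shape/rate = 164.7/8.7 = 18.931.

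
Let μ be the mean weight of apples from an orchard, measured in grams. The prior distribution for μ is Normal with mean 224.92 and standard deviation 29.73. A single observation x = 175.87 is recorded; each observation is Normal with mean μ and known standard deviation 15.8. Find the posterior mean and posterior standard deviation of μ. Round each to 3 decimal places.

Prior precision 1/τ₀² = 1/29.73² = 0.00113138; data precision n/σ² = 1/15.8² = 0.00400577.
Posterior precision = 0.00113138 + 0.00400577 = 0.00513715, giving posterior SD = 1/√0.00513715 = 13.952.
Posterior mean = (0.00113138·224.92 + 0.00400577·175.87) / 0.00513715 = 186.673.

Posterior mean ≈ 186.673; posterior SD ≈ 13.952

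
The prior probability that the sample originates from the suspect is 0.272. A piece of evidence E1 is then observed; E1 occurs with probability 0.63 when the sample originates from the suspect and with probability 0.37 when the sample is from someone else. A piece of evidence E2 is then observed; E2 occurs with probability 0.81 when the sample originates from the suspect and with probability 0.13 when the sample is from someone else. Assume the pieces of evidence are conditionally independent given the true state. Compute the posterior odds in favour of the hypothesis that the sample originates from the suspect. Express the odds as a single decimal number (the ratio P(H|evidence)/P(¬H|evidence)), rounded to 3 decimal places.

Prior odds = 0.272/(1−0.272) = 0.37363.
Likelihood ratio for E1 = 0.63/0.37 = 1.7027.
Likelihood ratio for E2 = 0.81/0.13 = 6.2308.
Posterior odds = prior odds × LR₁ × LR₂ = 3.9639.

Posterior odds ≈ 3.964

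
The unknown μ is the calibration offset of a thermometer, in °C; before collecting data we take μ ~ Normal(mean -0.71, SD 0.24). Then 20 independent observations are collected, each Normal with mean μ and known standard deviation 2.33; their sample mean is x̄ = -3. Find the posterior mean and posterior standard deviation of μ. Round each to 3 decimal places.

Posterior mean ≈ -1.111; posterior SD ≈ 0.218

Prior precision 1/τ₀² = 1/0.24² = 17.3611; data precision n/σ² = 20/2.33² = 3.68399.
Posterior precision = 17.3611 + 3.68399 = 21.0451, giving posterior SD = 1/√21.0451 = 0.218.
Posterior mean = (17.3611·-0.71 + 3.68399·-3) / 21.0451 = -1.111.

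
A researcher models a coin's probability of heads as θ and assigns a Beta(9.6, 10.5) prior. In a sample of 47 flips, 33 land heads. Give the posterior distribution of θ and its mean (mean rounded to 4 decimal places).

Posterior: Beta(42.6, 24.5); mean ≈ 0.6349

The binomial likelihood is conjugate to the Beta prior: with 33 successes and 14 failures, the posterior is Beta(9.6+33, 10.5+14) = Beta(42.6, 24.5).
Posterior mean = α/(α+β) = 42.6/67.1 = 0.6349.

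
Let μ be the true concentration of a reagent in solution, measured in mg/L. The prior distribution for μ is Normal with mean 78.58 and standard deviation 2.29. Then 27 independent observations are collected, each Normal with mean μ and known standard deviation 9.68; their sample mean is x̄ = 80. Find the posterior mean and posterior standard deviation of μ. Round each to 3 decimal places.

Posterior mean ≈ 79.435; posterior SD ≈ 1.445

With known σ, the Normal prior is conjugate. Weight on the data is w = (n/σ²)/(n/σ² + 1/τ₀²) = 0.288146/(0.288146+0.190690) = 0.60176.
Posterior mean = w·x̄ + (1−w)·μ₀ = 0.60176·80 + 0.39824·78.58 = 79.435. Posterior variance = 1/(0.288146+0.190690) = 2.08839, so SD = 1.445.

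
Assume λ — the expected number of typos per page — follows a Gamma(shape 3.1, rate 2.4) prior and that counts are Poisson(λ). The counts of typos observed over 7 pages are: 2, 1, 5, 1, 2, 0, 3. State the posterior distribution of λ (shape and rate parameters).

Total count ∑xᵢ = 14 over n = 7 pages.
Gamma is conjugate to the Poisson likelihood: posterior is Gamma(shape = 3.1+14 = 17.1, rate = 2.4+7 = 9.4).

Posterior: Gamma(shape=17.1, rate=9.4)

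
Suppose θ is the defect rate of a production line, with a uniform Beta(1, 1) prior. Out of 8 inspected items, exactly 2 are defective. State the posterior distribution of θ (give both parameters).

Posterior: Beta(3, 7)

The binomial likelihood is conjugate to the Beta prior: with 2 successes and 6 failures, the posterior is Beta(1+2, 1+6) = Beta(3, 7).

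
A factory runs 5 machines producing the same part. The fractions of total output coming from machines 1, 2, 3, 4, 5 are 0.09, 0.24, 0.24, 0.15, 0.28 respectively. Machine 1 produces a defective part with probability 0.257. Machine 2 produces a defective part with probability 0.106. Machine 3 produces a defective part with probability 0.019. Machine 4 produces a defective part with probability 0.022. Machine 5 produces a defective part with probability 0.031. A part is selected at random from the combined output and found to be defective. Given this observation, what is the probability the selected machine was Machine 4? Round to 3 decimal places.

Tabulate prior·likelihood by source: [1] prior 0.09, lik 0.257, product 0.02313; [2] prior 0.24, lik 0.106, product 0.02544; [3] prior 0.24, lik 0.019, product 0.004560; [4] prior 0.15, lik 0.022, product 0.003300; [5] prior 0.28, lik 0.031, product 0.008680.
Normalizing constant = 0.065110; the posterior for Machine 4 is its product over the sum, 0.003300/0.065110 = 0.051.

Posterior probability ≈ 0.051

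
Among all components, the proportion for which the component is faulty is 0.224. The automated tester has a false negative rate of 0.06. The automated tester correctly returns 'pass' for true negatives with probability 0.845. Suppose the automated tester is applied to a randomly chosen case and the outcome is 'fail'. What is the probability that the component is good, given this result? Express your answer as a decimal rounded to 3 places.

Write H for 'the component is faulty'. Prior odds H:¬H = 0.224/0.776 = 0.28866. For the 'fail' outcome, the likelihood ratio is 0.94/0.155 = 6.0645.
Posterior odds = 0.28866 × 6.0645 = 1.7506, so P(H|E) = 1.7506/(1+1.7506) = 0.636. Then P(¬H|E) = 1 − 0.636 = 0.364.

P(¬H | E) ≈ 0.364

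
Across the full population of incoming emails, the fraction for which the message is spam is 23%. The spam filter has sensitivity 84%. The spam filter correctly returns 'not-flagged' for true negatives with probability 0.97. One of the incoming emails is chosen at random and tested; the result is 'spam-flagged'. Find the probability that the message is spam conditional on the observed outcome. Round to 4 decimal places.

P(H | E) ≈ 0.8932

Let H be the event that the message is spam. P(H) = 0.23, so P(¬H) = 0.77. With E the 'spam-flagged' result, P(E|H) = 0.84 and P(E|¬H) = 0.03.
P(E) = 0.84·0.23 + 0.03·0.77 = 0.19320 + 0.023100 = 0.21630.
By Bayes' theorem, P(H|E) = 0.19320 / 0.21630 = 0.8932.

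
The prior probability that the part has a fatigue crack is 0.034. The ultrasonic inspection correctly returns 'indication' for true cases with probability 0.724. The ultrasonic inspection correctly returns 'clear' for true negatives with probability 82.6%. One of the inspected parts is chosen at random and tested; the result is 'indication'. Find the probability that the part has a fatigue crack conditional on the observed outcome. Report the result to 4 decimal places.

P(H | E) ≈ 0.1277

Let H be the event that the part has a fatigue crack. P(H) = 0.034, so P(¬H) = 0.966. With E the 'indication' result, P(E|H) = 0.724 and P(E|¬H) = 0.174.
P(E) = 0.724·0.034 + 0.174·0.966 = 0.024616 + 0.16808 = 0.19270.
By Bayes' theorem, P(H|E) = 0.024616 / 0.19270 = 0.1277.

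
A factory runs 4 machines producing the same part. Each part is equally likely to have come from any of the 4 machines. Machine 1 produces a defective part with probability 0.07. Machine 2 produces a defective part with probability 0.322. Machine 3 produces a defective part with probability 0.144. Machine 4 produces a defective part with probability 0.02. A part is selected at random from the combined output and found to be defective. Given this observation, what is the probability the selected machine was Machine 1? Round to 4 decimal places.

P(defective|M1) = 0.07; P(defective|M2) = 0.322; P(defective|M3) = 0.144; P(defective|M4) = 0.02.
Prior × likelihood for each source: 0.25·0.07=0.01750, 0.25·0.322=0.08050, 0.25·0.144=0.03600, 0.25·0.02=0.005000. Summing gives P(defective) = 0.13900.
P(Machine 1 | defective) = 0.01750 / 0.13900 = 0.1259.

Posterior probability ≈ 0.1259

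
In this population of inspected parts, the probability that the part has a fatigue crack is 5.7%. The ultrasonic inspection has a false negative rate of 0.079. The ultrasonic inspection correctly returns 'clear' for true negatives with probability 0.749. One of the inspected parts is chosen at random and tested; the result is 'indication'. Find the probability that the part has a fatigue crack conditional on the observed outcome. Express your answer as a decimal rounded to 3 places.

Write H for 'the part has a fatigue crack'. Prior odds H:¬H = 0.057/0.943 = 0.060445. For the 'indication' outcome, the likelihood ratio is 0.921/0.251 = 3.6693.
Posterior odds = 0.060445 × 3.6693 = 0.22179, so P(H|E) = 0.22179/(1+0.22179) = 0.182.

P(H | E) ≈ 0.182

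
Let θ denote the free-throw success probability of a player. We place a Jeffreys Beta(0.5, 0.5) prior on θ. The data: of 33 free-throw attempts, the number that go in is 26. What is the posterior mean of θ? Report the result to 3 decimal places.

Observing 26 successes and 7 failures updates Beta(0.5, 0.5) by adding the success and failure counts to the two shape parameters: α = 0.5+26 = 26.5, β = 0.5+7 = 7.5.
Posterior mean = α/(α+β) = 26.5/34 = 0.779.

Posterior mean ≈ 0.779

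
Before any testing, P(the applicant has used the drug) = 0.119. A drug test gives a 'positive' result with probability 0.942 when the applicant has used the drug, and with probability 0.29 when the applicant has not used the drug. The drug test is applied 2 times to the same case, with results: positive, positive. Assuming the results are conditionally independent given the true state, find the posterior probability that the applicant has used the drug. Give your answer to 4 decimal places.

With H the event that the applicant has used the drug, the joint likelihood of the observed sequence is P(data|H) = 0.942·0.942 = 0.88736 and P(data|¬H) = 0.29·0.29 = 0.084100.
Bayes: P(H|data) = 0.119·0.88736 / (0.119·0.88736 + 0.881·0.084100) = 0.10560/0.17969 = 0.5877.

Posterior P(H) ≈ 0.5877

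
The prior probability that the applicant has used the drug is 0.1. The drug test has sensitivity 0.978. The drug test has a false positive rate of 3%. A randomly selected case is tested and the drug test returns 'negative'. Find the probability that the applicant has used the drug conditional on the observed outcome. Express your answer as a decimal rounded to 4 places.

P(H | E) ≈ 0.0025

Let H be the event that the applicant has used the drug. P(H) = 0.1, so P(¬H) = 0.9. With E the 'negative' result, P(E|H) = 0.022 and P(E|¬H) = 0.97.
P(E) = 0.022·0.1 + 0.97·0.9 = 0.0022000 + 0.87300 = 0.87520.
By Bayes' theorem, P(H|E) = 0.0022000 / 0.87520 = 0.0025.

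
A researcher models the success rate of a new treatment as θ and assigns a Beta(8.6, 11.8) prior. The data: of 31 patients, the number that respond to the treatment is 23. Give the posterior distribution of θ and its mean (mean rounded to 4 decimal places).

Observing 23 successes and 8 failures updates Beta(8.6, 11.8) by adding the success and failure counts to the two shape parameters: α = 8.6+23 = 31.6, β = 11.8+8 = 19.8.
Posterior mean = α/(α+β) = 31.6/51.4 = 0.6148.

Posterior: Beta(31.6, 19.8); mean ≈ 0.6148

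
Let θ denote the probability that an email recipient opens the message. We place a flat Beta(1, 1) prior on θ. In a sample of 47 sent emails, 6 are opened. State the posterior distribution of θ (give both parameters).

Observing 6 successes and 41 failures updates Beta(1, 1) by adding the success and failure counts to the two shape parameters: α = 1+6 = 7, β = 1+41 = 42.

Posterior: Beta(7, 42)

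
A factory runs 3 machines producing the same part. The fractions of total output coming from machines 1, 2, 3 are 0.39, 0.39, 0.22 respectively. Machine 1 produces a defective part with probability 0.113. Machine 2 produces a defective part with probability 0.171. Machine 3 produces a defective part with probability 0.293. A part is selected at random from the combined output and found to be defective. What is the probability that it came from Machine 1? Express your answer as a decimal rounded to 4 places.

P(defective|M1) = 0.113; P(defective|M2) = 0.171; P(defective|M3) = 0.293.
Prior × likelihood for each source: 0.39·0.113=0.04407, 0.39·0.171=0.06669, 0.22·0.293=0.06446. Summing gives P(defective) = 0.17522.
P(Machine 1 | defective) = 0.04407 / 0.17522 = 0.2515.

Posterior probability ≈ 0.2515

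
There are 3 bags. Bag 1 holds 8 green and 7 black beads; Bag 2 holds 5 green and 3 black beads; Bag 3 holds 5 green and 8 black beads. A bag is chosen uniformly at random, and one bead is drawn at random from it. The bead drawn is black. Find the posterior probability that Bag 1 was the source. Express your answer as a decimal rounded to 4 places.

P(black|Bag 1) = 0.4667; P(black|Bag 2) = 0.375; P(black|Bag 3) = 0.6154.
Prior × likelihood for each source: 0.333333·0.4667=0.1556, 0.333333·0.375=0.1250, 0.333333·0.6154=0.2051. Summing gives P(black) = 0.48568.
P(Bag 1 | black) = 0.1556 / 0.48568 = 0.3203.

Posterior probability ≈ 0.3203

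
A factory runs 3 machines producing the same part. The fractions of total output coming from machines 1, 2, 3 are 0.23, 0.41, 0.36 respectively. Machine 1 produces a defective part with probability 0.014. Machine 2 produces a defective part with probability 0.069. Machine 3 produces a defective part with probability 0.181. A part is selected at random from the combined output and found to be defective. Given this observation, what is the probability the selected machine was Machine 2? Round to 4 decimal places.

Posterior probability ≈ 0.2926

Tabulate prior·likelihood by source: [1] prior 0.23, lik 0.014, product 0.003220; [2] prior 0.41, lik 0.069, product 0.02829; [3] prior 0.36, lik 0.181, product 0.06516.
Normalizing constant = 0.096670; the posterior for Machine 2 is its product over the sum, 0.02829/0.096670 = 0.2926.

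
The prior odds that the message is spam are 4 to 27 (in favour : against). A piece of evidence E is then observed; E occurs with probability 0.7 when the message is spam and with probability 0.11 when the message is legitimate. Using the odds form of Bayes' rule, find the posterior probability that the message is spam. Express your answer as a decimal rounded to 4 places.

Prior odds = 4/27 = 0.14815. In log-odds, ln(0.14815) = -1.9095.
Add log likelihood ratio: ln(6.3636) = 1.8506.
Posterior log-odds = -0.058943, so posterior odds = exp(-0.058943) = 0.94276. Converting, P(H|E) = 0.94276/1.9428 = 0.4853.

Posterior probability ≈ 0.4853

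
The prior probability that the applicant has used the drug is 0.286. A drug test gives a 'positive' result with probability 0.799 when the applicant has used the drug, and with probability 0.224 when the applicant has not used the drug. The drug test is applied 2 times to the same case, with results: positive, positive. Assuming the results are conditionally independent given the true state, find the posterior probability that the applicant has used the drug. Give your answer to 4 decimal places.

With H the event that the applicant has used the drug, the joint likelihood of the observed sequence is P(data|H) = 0.799·0.799 = 0.63840 and P(data|¬H) = 0.224·0.224 = 0.050176.
Bayes: P(H|data) = 0.286·0.63840 / (0.286·0.63840 + 0.714·0.050176) = 0.18258/0.21841 = 0.8360.

Posterior P(H) ≈ 0.8360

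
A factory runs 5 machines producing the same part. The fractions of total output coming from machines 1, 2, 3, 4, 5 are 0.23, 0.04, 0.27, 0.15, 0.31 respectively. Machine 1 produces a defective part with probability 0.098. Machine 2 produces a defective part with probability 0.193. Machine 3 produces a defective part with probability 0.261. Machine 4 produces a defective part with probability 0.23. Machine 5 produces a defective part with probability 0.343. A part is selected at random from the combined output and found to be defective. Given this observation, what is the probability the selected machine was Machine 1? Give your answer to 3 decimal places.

Tabulate prior·likelihood by source: [1] prior 0.23, lik 0.098, product 0.02254; [2] prior 0.04, lik 0.193, product 0.007720; [3] prior 0.27, lik 0.261, product 0.07047; [4] prior 0.15, lik 0.23, product 0.03450; [5] prior 0.31, lik 0.343, product 0.1063.
Normalizing constant = 0.24156; the posterior for Machine 1 is its product over the sum, 0.02254/0.24156 = 0.093.

Posterior probability ≈ 0.093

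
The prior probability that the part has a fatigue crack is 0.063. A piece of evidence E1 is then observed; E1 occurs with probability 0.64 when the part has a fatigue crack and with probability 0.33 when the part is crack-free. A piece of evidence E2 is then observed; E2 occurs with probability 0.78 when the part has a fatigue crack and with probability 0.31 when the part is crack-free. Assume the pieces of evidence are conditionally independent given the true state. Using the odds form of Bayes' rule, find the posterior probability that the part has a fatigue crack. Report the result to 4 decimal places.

Prior odds = 0.063/(1−0.063) = 0.067236.
Likelihood ratio for E1 = 0.64/0.33 = 1.9394.
Likelihood ratio for E2 = 0.78/0.31 = 2.5161.
Posterior odds = prior odds × LR₁ × LR₂ = 0.32810.
Posterior probability = odds/(1+odds) = 0.32810/1.3281 = 0.2470.

Posterior probability ≈ 0.2470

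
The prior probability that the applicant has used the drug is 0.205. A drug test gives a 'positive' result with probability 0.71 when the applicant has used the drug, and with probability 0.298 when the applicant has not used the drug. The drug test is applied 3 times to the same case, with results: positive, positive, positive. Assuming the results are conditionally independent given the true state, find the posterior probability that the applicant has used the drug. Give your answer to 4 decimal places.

Posterior P(H) ≈ 0.7772

With H the event that the applicant has used the drug, the joint likelihood of the observed sequence is P(data|H) = 0.71·0.71·0.71 = 0.35791 and P(data|¬H) = 0.298·0.298·0.298 = 0.026464.
Bayes: P(H|data) = 0.205·0.35791 / (0.205·0.35791 + 0.795·0.026464) = 0.073372/0.094410 = 0.7772.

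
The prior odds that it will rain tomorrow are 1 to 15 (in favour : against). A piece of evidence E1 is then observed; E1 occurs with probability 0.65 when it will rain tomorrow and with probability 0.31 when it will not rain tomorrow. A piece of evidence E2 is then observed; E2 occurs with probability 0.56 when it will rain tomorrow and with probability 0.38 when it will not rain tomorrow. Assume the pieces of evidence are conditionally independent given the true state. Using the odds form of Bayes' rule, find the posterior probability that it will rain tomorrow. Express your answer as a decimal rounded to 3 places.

Prior odds = 1/15 = 0.066667. In log-odds, ln(0.066667) = -2.7081.
Add log likelihood ratios: ln(2.0968) + ln(1.4737) = 1.1282.
Posterior log-odds = -1.5799, so posterior odds = exp(-1.5799) = 0.20600. Converting, P(H|E) = 0.20600/1.2060 = 0.171.

Posterior probability ≈ 0.171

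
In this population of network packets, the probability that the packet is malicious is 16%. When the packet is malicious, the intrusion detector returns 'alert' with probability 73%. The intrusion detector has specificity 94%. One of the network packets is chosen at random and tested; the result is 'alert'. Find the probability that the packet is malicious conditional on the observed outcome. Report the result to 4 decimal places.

P(H | E) ≈ 0.6986

Write H for 'the packet is malicious'. Prior odds H:¬H = 0.16/0.84 = 0.19048. For the 'alert' outcome, the likelihood ratio is 0.73/0.06 = 12.167.
Posterior odds = 0.19048 × 12.167 = 2.3175, so P(H|E) = 2.3175/(1+2.3175) = 0.6986.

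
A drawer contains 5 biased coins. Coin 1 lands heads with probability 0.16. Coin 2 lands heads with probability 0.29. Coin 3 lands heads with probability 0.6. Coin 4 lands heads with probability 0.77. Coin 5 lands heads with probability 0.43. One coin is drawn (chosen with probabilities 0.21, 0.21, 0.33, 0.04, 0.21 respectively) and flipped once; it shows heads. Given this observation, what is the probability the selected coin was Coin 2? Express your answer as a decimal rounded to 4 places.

Posterior probability ≈ 0.1472

Tabulate prior·likelihood by source: [1] prior 0.21, lik 0.16, product 0.03360; [2] prior 0.21, lik 0.29, product 0.06090; [3] prior 0.33, lik 0.6, product 0.1980; [4] prior 0.04, lik 0.77, product 0.03080; [5] prior 0.21, lik 0.43, product 0.09030.
Normalizing constant = 0.41360; the posterior for Coin 2 is its product over the sum, 0.06090/0.41360 = 0.1472.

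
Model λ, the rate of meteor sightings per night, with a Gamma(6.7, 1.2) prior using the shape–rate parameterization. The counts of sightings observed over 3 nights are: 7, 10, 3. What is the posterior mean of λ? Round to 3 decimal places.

Posterior mean ≈ 6.357

The Poisson likelihood adds the total count to the shape and the number of exposure periods to the rate. Here ∑xᵢ = 20 and n = 3, so shape 6.7→26.7 and rate 1.2→4.2.
Posterior mean = shape/rate = 26.7/4.2 = 6.357.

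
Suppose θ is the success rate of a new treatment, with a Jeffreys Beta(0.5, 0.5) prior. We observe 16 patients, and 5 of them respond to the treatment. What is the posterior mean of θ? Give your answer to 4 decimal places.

The binomial likelihood is conjugate to the Beta prior: with 5 successes and 11 failures, the posterior is Beta(0.5+5, 0.5+11) = Beta(5.5, 11.5).
Posterior mean = α/(α+β) = 5.5/17 = 0.3235.

Posterior mean ≈ 0.3235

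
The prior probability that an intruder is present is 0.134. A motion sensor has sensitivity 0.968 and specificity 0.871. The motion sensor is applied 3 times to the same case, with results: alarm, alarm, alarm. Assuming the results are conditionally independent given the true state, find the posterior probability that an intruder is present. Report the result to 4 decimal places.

Let H be the event that an intruder is present; start with P(H) = 0.134. P('alarm'|H) = 0.968, P('alarm'|¬H) = 0.129.
Update on result 1 ('alarm'): P(H) ← 0.968·0.1340 / (0.968·0.1340 + 0.129·0.8660) = 0.12971/0.24143 = 0.5373.
Update on result 2 ('alarm'): P(H) ← 0.968·0.5373 / (0.968·0.5373 + 0.129·0.4627) = 0.52008/0.57977 = 0.8970.
Update on result 3 ('alarm'): P(H) ← 0.968·0.8970 / (0.968·0.8970 + 0.129·0.1030) = 0.86834/0.88162 = 0.9849.

Posterior P(H) ≈ 0.9849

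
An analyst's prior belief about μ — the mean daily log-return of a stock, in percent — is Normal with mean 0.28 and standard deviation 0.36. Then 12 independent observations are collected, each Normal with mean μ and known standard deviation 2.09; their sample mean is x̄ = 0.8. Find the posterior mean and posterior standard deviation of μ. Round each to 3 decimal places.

With known σ, the Normal prior is conjugate. Weight on the data is w = (n/σ²)/(n/σ² + 1/τ₀²) = 2.74719/(2.74719+7.71605) = 0.26256.
Posterior mean = w·x̄ + (1−w)·μ₀ = 0.26256·0.8 + 0.73744·0.28 = 0.417. Posterior variance = 1/(2.74719+7.71605) = 0.0955727, so SD = 0.309.

Posterior mean ≈ 0.417; posterior SD ≈ 0.309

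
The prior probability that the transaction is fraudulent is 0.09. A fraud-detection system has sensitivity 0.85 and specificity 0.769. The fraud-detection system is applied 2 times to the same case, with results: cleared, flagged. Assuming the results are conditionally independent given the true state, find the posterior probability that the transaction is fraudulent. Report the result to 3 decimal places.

Let H be the event that the transaction is fraudulent; start with P(H) = 0.09. P('flagged'|H) = 0.85, P('flagged'|¬H) = 0.231.
Update on result 1 ('cleared'): P(H) ← 0.15·0.0900 / (0.15·0.0900 + 0.769·0.9100) = 0.013500/0.71329 = 0.0189.
Update on result 2 ('flagged'): P(H) ← 0.85·0.0189 / (0.85·0.0189 + 0.231·0.9811) = 0.016087/0.24272 = 0.0663.

Posterior P(H) ≈ 0.066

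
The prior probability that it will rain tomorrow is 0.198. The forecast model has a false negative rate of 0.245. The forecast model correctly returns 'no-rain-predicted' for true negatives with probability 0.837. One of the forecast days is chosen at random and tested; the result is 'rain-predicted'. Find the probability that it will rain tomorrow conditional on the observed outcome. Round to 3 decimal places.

P(H | E) ≈ 0.533

Write H for 'it will rain tomorrow'. Prior odds H:¬H = 0.198/0.802 = 0.24688. For the 'rain-predicted' outcome, the likelihood ratio is 0.755/0.163 = 4.6319.
Posterior odds = 0.24688 × 4.6319 = 1.1435, so P(H|E) = 1.1435/(1+1.1435) = 0.533.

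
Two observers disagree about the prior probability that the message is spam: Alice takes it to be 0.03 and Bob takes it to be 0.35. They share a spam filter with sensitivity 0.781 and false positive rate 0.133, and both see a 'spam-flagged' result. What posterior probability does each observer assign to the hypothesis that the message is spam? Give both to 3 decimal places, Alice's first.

P('+'|H) = 0.781, P('+'|¬H) = 0.133.
Alice: numerator 0.781·0.03 = 0.023430; evidence = 0.023430+0.133·0.97 = 0.15244; posterior = 0.154.
Bob: numerator 0.781·0.35 = 0.27335; evidence = 0.27335+0.133·0.65 = 0.35980; posterior = 0.760.

Alice: 0.154; Bob: 0.760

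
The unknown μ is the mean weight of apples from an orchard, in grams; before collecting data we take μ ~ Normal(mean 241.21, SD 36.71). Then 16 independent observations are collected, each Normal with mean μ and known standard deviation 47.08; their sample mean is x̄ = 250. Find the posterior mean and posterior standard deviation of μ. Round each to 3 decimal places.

Posterior mean ≈ 249.181; posterior SD ≈ 11.208

With known σ, the Normal prior is conjugate. Weight on the data is w = (n/σ²)/(n/σ² + 1/τ₀²) = 0.00721850/(0.00721850+0.00074205) = 0.90678.
Posterior mean = w·x̄ + (1−w)·μ₀ = 0.90678·250 + 0.093216·241.21 = 249.181. Posterior variance = 1/(0.00721850+0.00074205) = 125.619, so SD = 11.208.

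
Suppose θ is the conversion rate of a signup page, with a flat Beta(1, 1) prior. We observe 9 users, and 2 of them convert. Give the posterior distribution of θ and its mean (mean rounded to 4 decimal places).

Observing 2 successes and 7 failures updates Beta(1, 1) by adding the success and failure counts to the two shape parameters: α = 1+2 = 3, β = 1+7 = 8.
Posterior mean = α/(α+β) = 3/11 = 0.2727.

Posterior: Beta(3, 8); mean ≈ 0.2727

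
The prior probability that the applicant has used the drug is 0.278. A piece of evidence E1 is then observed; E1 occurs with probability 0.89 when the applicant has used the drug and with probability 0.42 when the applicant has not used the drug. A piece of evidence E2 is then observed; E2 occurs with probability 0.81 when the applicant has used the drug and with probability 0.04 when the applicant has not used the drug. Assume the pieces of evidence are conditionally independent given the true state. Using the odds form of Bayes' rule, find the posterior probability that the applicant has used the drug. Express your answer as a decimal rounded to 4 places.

Posterior probability ≈ 0.9429

Prior odds = 0.278/(1−0.278) = 0.38504. In log-odds, ln(0.38504) = -0.95440.
Add log likelihood ratios: ln(2.1190) + ln(20.250) = 3.7591.
Posterior log-odds = 2.8047, so posterior odds = exp(2.8047) = 16.522. Converting, P(H|E) = 16.522/17.522 = 0.9429.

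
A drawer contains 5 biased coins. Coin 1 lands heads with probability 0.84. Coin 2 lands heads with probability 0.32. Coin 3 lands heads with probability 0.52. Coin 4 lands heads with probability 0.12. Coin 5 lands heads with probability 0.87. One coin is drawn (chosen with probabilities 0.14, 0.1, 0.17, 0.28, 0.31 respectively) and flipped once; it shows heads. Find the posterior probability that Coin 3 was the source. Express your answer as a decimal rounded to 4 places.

Tabulate prior·likelihood by source: [1] prior 0.14, lik 0.84, product 0.1176; [2] prior 0.1, lik 0.32, product 0.03200; [3] prior 0.17, lik 0.52, product 0.08840; [4] prior 0.28, lik 0.12, product 0.03360; [5] prior 0.31, lik 0.87, product 0.2697.
Normalizing constant = 0.54130; the posterior for Coin 3 is its product over the sum, 0.08840/0.54130 = 0.1633.

Posterior probability ≈ 0.1633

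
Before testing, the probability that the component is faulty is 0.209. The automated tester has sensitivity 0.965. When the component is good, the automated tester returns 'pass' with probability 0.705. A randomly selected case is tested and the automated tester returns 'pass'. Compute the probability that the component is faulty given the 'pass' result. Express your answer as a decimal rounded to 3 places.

P(H | E) ≈ 0.013

Let H be the event that the component is faulty. P(H) = 0.209, so P(¬H) = 0.791. With E the 'pass' result, P(E|H) = 0.035 and P(E|¬H) = 0.705.
P(E) = 0.035·0.209 + 0.705·0.791 = 0.0073150 + 0.55766 = 0.56497.
By Bayes' theorem, P(H|E) = 0.0073150 / 0.56497 = 0.013.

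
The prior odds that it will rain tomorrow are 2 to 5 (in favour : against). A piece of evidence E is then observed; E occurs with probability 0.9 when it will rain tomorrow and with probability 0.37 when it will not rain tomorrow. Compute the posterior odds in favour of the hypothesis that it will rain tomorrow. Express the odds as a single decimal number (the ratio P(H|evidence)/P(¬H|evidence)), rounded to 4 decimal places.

Prior odds = 2/5 = 0.40000. In log-odds, ln(0.40000) = -0.91629.
Add log likelihood ratio: ln(2.4324) = 0.88889.
Posterior log-odds = -0.027399, so posterior odds = exp(-0.027399) = 0.97297.

Posterior odds ≈ 0.9730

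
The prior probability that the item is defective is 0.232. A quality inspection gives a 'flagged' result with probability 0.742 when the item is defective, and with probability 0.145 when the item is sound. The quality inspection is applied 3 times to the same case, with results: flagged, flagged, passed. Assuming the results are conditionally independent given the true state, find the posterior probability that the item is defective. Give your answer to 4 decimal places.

With H the event that the item is defective, the joint likelihood of the observed sequence is P(data|H) = 0.742·0.742·0.258 = 0.14205 and P(data|¬H) = 0.145·0.145·0.855 = 0.017976.
Bayes: P(H|data) = 0.232·0.14205 / (0.232·0.14205 + 0.768·0.017976) = 0.032955/0.046760 = 0.7048.

Posterior P(H) ≈ 0.7048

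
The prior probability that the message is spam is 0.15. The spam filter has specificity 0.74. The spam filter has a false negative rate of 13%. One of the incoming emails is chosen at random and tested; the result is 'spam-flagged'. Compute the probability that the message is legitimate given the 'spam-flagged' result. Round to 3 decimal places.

P(¬H | E) ≈ 0.629

Let H be the event that the message is spam. P(H) = 0.15, so P(¬H) = 0.85. With E the 'spam-flagged' result, P(E|H) = 0.87 and P(E|¬H) = 0.26.
P(E) = 0.87·0.15 + 0.26·0.85 = 0.13050 + 0.22100 = 0.35150.
By Bayes' theorem, P(H|E) = 0.13050 / 0.35150 = 0.371. Hence P(¬H|E) = 1 − 0.371 = 0.629.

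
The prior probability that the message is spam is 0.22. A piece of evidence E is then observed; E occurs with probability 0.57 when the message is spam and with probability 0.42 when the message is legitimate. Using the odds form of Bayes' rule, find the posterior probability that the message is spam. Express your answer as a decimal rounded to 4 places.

Prior odds = 0.22/(1−0.22) = 0.28205.
Likelihood ratio for E = 0.57/0.42 = 1.3571.
Posterior odds = prior odds × LR = 0.38278.
Posterior probability = odds/(1+odds) = 0.38278/1.3828 = 0.2768.

Posterior probability ≈ 0.2768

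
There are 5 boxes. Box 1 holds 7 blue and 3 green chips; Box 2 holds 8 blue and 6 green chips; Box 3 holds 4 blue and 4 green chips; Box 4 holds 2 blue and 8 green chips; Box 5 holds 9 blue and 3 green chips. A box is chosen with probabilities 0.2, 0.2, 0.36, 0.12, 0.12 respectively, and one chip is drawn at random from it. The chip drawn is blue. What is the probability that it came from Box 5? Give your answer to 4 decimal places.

Posterior probability ≈ 0.1641

Tabulate prior·likelihood by source: [1] prior 0.2, lik 0.7, product 0.1400; [2] prior 0.2, lik 0.5714, product 0.1143; [3] prior 0.36, lik 0.5, product 0.1800; [4] prior 0.12, lik 0.2, product 0.02400; [5] prior 0.12, lik 0.75, product 0.09000.
Normalizing constant = 0.54829; the posterior for Box 5 is its product over the sum, 0.09000/0.54829 = 0.1641.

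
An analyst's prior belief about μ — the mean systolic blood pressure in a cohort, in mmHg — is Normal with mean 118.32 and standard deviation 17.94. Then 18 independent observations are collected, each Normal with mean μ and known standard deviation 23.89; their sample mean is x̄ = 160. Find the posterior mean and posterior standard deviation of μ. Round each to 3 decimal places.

Prior precision 1/τ₀² = 1/17.94² = 0.00310710; data precision n/σ² = 18/23.89² = 0.0315384.
Posterior precision = 0.00310710 + 0.0315384 = 0.0346455, giving posterior SD = 1/√0.0346455 = 5.372.
Posterior mean = (0.00310710·118.32 + 0.0315384·160) / 0.0346455 = 156.262.

Posterior mean ≈ 156.262; posterior SD ≈ 5.372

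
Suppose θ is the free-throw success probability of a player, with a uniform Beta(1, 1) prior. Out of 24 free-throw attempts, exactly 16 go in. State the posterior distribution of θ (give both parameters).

Posterior: Beta(17, 9)

The binomial likelihood is conjugate to the Beta prior: with 16 successes and 8 failures, the posterior is Beta(1+16, 1+8) = Beta(17, 9).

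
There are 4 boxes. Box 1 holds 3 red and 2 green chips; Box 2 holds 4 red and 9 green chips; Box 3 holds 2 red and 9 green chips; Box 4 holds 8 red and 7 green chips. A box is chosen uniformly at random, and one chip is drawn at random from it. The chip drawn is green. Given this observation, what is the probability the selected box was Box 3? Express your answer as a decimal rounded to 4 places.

Posterior probability ≈ 0.3442

P(green|Box 1) = 0.4; P(green|Box 2) = 0.6923; P(green|Box 3) = 0.8182; P(green|Box 4) = 0.4667.
Prior × likelihood for each source: 0.25·0.4=0.1000, 0.25·0.6923=0.1731, 0.25·0.8182=0.2045, 0.25·0.4667=0.1167. Summing gives P(green) = 0.59429.
P(Box 3 | green) = 0.2045 / 0.59429 = 0.3442.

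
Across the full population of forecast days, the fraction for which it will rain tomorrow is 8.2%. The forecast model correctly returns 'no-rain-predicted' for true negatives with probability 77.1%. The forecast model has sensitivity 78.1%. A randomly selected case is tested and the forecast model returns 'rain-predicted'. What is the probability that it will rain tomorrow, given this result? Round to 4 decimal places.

Let H be the event that it will rain tomorrow. P(H) = 0.082, so P(¬H) = 0.918. With E the 'rain-predicted' result, P(E|H) = 0.781 and P(E|¬H) = 0.229.
P(E) = 0.781·0.082 + 0.229·0.918 = 0.064042 + 0.21022 = 0.27426.
By Bayes' theorem, P(H|E) = 0.064042 / 0.27426 = 0.2335.

P(H | E) ≈ 0.2335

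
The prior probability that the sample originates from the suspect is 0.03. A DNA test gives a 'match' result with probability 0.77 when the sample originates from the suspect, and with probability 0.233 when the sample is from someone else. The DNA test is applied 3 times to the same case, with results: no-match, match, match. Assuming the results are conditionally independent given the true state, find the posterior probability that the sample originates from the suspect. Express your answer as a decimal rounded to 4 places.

Posterior P(H) ≈ 0.0920

With H the event that the sample originates from the suspect, the joint likelihood of the observed sequence is P(data|H) = 0.23·0.77·0.77 = 0.13637 and P(data|¬H) = 0.767·0.233·0.233 = 0.041640.
Bayes: P(H|data) = 0.03·0.13637 / (0.03·0.13637 + 0.97·0.041640) = 0.0040910/0.044481 = 0.0920.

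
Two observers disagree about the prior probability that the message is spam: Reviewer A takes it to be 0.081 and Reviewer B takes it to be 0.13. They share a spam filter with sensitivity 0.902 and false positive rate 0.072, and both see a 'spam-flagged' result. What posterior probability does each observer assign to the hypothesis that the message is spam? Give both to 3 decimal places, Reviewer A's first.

Reviewer A: 0.525; Reviewer B: 0.652

The likelihood ratio for a 'spam-flagged' result is 0.902/0.072 = 12.528.
Reviewer A: prior odds 0.081/0.919 = 0.088139; posterior odds 1.1042; posterior probability 0.525.
Reviewer B: prior odds 0.13/0.87 = 0.14943; posterior odds 1.8720; posterior probability 0.652.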